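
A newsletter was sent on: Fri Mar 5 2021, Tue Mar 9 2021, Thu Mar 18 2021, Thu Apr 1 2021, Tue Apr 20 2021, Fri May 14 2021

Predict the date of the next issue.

Sat Jun 12 2021

Gaps: 4, 9, 14, 19, 24 days — each gap is 5 larger than the previous one.
Next gap: 29 days. Fri May 14 2021 + 29 days = Sat Jun 12 2021.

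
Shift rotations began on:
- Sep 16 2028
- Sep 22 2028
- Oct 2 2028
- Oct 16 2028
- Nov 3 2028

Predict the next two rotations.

Gaps: 6, 10, 14, 18 days — each gap is 4 larger than the previous one.
Next gap: 22 days. Nov 3 2028 + 22 days = Nov 25 2028.
Next gap: 26 days. Nov 25 2028 + 26 days = Dec 21 2028.

Nov 25 2028, Dec 21 2028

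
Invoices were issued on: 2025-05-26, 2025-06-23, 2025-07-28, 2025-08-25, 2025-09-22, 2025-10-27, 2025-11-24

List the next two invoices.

All dates are Mondays, 28, 35, 28, 28, 35, 28 days apart.
Specifically, the 4th Monday of each month.
4th Monday of December 2025: 2025-12-22.
4th Monday of January 2026: 2026-01-26.

2025-12-22, 2026-01-26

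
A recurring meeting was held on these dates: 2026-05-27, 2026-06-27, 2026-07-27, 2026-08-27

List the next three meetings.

2026-09-27, 2026-10-27, 2026-11-27

Gaps: 31, 30, 31 days — not constant. Every event is on the 27th of the month.
Pattern: the 27th of each month.
September 2026: 2026-09-27.
October 2026: 2026-10-27.
November 2026: 2026-11-27.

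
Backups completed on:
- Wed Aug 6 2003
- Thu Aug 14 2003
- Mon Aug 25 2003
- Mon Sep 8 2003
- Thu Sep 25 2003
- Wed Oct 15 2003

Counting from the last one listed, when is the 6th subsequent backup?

Gaps: 8, 11, 14, 17, 20 days — each gap is 3 larger than the previous one.
Next gap: 23 days. Wed Oct 15 2003 + 23 days = Fri Nov 7 2003.
Next gap: 26 days. Fri Nov 7 2003 + 26 days = Wed Dec 3 2003.
Next gap: 29 days. Wed Dec 3 2003 + 29 days = Thu Jan 1 2004.
Next gap: 32 days. Thu Jan 1 2004 + 32 days = Mon Feb 2 2004.
Next gap: 35 days. Mon Feb 2 2004 + 35 days = Mon Mar 8 2004.
Next gap: 38 days. Mon Mar 8 2004 + 38 days = Thu Apr 15 2004.

Thu Apr 15 2004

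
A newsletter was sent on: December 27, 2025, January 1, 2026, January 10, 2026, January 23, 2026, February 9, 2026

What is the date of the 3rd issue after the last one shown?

The spacing grows by 4 each time: 5, 9, 13, 17 days.
Next gap: 21 days. February 9, 2026 + 21 days = March 2, 2026.
Next gap: 25 days. March 2, 2026 + 25 days = March 27, 2026.
Next gap: 29 days. March 27, 2026 + 29 days = April 25, 2026.

April 25, 2026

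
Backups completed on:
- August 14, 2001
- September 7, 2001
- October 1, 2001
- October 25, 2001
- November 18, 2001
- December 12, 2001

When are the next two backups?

Every event comes 24 days after the last (24, 24, 24, 24, 24).
December 12, 2001 + 24 days = January 5, 2002.
January 5, 2002 + 24 days = January 29, 2002.

January 5, 2002; January 29, 2002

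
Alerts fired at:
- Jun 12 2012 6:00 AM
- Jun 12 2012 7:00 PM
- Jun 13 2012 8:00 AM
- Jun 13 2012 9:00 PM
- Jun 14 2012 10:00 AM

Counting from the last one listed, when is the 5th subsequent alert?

The interval is a steady 13 hours (13, 13, 13, 13).
Jun 14 2012 10:00 AM + 13 h = Jun 14 2012 11:00 PM.
Jun 14 2012 11:00 PM + 13 h = Jun 15 2012 12:00 PM.
Jun 15 2012 12:00 PM + 13 h = Jun 16 2012 1:00 AM.
Jun 16 2012 1:00 AM + 13 h = Jun 16 2012 2:00 PM.
Jun 16 2012 2:00 PM + 13 h = Jun 17 2012 3:00 AM.

Jun 17 2012 3:00 AM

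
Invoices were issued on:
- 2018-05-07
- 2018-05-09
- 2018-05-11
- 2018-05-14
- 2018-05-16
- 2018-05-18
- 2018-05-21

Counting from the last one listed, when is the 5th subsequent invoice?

Gaps: 2, 2, 3, 2, 2, 3 days — not constant, but cyclic with period 3.
The events fall on every Monday, Wednesday and Friday.
The following Wednesday is 2018-05-23.
Next Friday: 2018-05-25.
Next Monday: 2018-05-28.
The following Wednesday is 2018-05-30.
The following Friday is 2018-06-01.

2018-06-01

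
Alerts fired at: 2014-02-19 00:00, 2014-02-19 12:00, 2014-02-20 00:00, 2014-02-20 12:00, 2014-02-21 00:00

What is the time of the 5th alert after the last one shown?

2014-02-23 12:00

The interval is a steady 12 hours (12, 12, 12, 12).
2014-02-21 00:00 + 12 h = 2014-02-21 12:00.
2014-02-21 12:00 + 12 h = 2014-02-22 00:00.
2014-02-22 00:00 + 12 h = 2014-02-22 12:00.
2014-02-22 12:00 + 12 h = 2014-02-23 00:00.
2014-02-23 00:00 + 12 h = 2014-02-23 12:00.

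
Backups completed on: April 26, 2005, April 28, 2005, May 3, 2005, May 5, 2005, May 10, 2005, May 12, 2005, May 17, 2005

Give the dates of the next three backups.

May 19, 2005; May 24, 2005; May 26, 2005

Gaps: 2, 5, 2, 5, 2, 5 days — not constant, but cyclic with period 2.
The events fall on every Tuesday and Thursday.
The following Thursday is May 19, 2005.
Next Tuesday: May 24, 2005.
Next Thursday: May 26, 2005.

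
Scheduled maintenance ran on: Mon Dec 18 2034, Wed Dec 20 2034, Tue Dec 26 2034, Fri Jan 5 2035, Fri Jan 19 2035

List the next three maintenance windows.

Tue Feb 6 2035, Wed Feb 28 2035, Mon Mar 26 2035

Gaps: 2, 6, 10, 14 days — each gap is 4 larger than the previous one.
Next gap: 18 days. Fri Jan 19 2035 + 18 days = Tue Feb 6 2035.
Next gap: 22 days. Tue Feb 6 2035 + 22 days = Wed Feb 28 2035.
Next gap: 26 days. Wed Feb 28 2035 + 26 days = Mon Mar 26 2035.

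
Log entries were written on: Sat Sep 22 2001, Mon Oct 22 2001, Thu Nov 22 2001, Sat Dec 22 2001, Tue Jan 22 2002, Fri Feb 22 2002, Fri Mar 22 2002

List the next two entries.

Mon Apr 22 2002, Wed May 22 2002

The day-of-month is always 22 (30, 31, 30, 31, 31, 28 days between events).
So this recurs on the 22nd of each month.
April 2002: Mon Apr 22 2002.
Next: May 2002 → Wed May 22 2002.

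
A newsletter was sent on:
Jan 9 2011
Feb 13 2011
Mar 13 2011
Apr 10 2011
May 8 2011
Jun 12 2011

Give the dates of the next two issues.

These are Sundays at 28- or 35-day spacing (35, 28, 28, 28, 35).
The pattern: 2nd Sunday of the month.
July 2011 — 2nd Sunday is Jul 10 2011.
2nd Sunday of August 2011: Aug 14 2011.

Jul 10 2011, Aug 14 2011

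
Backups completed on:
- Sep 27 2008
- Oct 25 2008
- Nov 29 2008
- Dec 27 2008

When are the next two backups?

Every date is a Saturday; gaps 28, 35, 28 days.
Each is the last Saturday of its month (at least one falls on the 29th or later, ruling out '4th Saturday').
January 2009 ends with Saturday Jan 31 2009.
Last Saturday of February 2009: Feb 28 2009.

Jan 31 2009, Feb 28 2009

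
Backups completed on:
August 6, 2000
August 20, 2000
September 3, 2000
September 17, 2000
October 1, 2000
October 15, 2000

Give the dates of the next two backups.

October 29, 2000; November 12, 2000

The spacing is 14, 14, 14, 14, 14 days — always 14 days.
October 15, 2000 + 14 days = October 29, 2000.
October 29, 2000 + 14 days = November 12, 2000.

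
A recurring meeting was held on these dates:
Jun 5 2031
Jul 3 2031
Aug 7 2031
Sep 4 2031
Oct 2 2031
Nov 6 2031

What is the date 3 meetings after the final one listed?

Feb 5 2032

Gaps: 28, 35, 28, 28, 35 days — a mix of 28 and 35. Every date is a Thursday.
Each is the 1st Thursday of its month.
December 2031 — 1st Thursday is Dec 4 2031.
1st Thursday of January 2032: Jan 1 2032.
1st Thursday of February 2032: Feb 5 2032.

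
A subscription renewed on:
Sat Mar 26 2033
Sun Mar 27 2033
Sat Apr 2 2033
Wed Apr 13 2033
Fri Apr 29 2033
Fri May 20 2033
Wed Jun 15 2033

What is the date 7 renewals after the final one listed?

Wed May 3 2034

Intervals are 1, 6, 11, 16, 21, 26 days — an arithmetic progression with common difference 5.
Next gap: 31 days. Wed Jun 15 2033 + 31 days = Sat Jul 16 2033.
Next gap: 36 days. Sat Jul 16 2033 + 36 days = Sun Aug 21 2033.
Next gap: 41 days. Sun Aug 21 2033 + 41 days = Sat Oct 1 2033.
Next gap: 46 days. Sat Oct 1 2033 + 46 days = Wed Nov 16 2033.
Next gap: 51 days. Wed Nov 16 2033 + 51 days = Fri Jan 6 2034.
Next gap: 56 days. Fri Jan 6 2034 + 56 days = Fri Mar 3 2034.
Next gap: 61 days. Fri Mar 3 2034 + 61 days = Wed May 3 2034.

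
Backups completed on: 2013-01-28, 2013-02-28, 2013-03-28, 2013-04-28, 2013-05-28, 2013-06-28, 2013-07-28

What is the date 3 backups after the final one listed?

The day-of-month is always 28 (31, 28, 31, 30, 31, 30 days between events).
So this recurs on the 28th of each month.
August 2013: 2013-08-28.
September 2013: 2013-09-28.
Next: October 2013 → 2013-10-28.

2013-10-28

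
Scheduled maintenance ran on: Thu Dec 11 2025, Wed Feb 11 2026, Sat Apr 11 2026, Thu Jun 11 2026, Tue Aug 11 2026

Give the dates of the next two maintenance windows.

Gaps: 62, 59, 61, 61 days — not constant. Every event is on the 11th of the month.
Pattern: the 11th of every 2 months.
Next: October 2026 → Sun Oct 11 2026.
December 2026: Fri Dec 11 2026.

Sun Oct 11 2026, Fri Dec 11 2026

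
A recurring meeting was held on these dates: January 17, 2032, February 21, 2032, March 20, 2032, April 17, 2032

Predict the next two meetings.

May 15, 2032; June 19, 2032

All dates are Saturdays, 35, 28, 28 days apart.
Specifically, the 3rd Saturday of each month.
May 2032 — 3rd Saturday is May 15, 2032.
June 2032 — 3rd Saturday is June 19, 2032.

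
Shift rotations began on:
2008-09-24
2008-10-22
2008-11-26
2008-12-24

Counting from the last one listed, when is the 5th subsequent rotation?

2009-05-27

All dates are Wednesdays, 28, 35, 28 days apart.
Specifically, the 4th Wednesday of each month.
January 2009 — 4th Wednesday is 2009-01-28.
February 2009 — 4th Wednesday is 2009-02-25.
4th Wednesday of March 2009: 2009-03-25.
4th Wednesday of April 2009: 2009-04-22.
May 2009 — 4th Wednesday is 2009-05-27.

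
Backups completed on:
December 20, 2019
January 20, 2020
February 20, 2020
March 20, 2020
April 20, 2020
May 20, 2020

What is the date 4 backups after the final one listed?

Gaps: 31, 31, 29, 31, 30 days — not constant. Every event is on the 20th of the month.
Pattern: the 20th of each month.
June 2020: June 20, 2020.
July 2020: July 20, 2020.
August 2020: August 20, 2020.
September 2020: September 20, 2020.

September 20, 2020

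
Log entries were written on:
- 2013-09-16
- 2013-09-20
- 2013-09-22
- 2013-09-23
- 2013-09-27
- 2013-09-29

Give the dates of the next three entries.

2013-09-30, 2013-10-04, 2013-10-06

Gaps: 4, 2, 1, 4, 2 days — not constant, but cyclic with period 3.
The events fall on every Monday, Friday and Sunday.
The following Monday is 2013-09-30.
The following Friday is 2013-10-04.
Next Sunday: 2013-10-06.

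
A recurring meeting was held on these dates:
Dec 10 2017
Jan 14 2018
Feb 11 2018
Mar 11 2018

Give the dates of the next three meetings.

Gaps: 35, 28, 28 days — a mix of 28 and 35. Every date is a Sunday.
Each is the 2nd Sunday of its month.
2nd Sunday of April 2018: Apr 8 2018.
2nd Sunday of May 2018: May 13 2018.
June 2018 — 2nd Sunday is Jun 10 2018.

Apr 8 2018, May 13 2018, Jun 10 2018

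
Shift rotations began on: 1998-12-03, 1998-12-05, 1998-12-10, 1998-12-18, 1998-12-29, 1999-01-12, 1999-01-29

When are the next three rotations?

Intervals are 2, 5, 8, 11, 14, 17 days — an arithmetic progression with common difference 3.
Next gap: 20 days. 1999-01-29 + 20 days = 1999-02-18.
Next gap: 23 days. 1999-02-18 + 23 days = 1999-03-13.
Next gap: 26 days. 1999-03-13 + 26 days = 1999-04-08.

1999-02-18, 1999-03-13, 1999-04-08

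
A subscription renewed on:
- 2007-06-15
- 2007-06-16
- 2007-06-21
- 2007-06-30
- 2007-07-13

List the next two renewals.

Intervals are 1, 5, 9, 13 days — an arithmetic progression with common difference 4.
Next gap: 17 days. 2007-07-13 + 17 days = 2007-07-30.
Next gap: 21 days. 2007-07-30 + 21 days = 2007-08-20.

2007-07-30, 2007-08-20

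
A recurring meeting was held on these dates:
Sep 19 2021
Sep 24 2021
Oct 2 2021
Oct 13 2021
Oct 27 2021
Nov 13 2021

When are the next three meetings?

Dec 3 2021, Dec 26 2021, Jan 21 2022

The spacing grows by 3 each time: 5, 8, 11, 14, 17 days.
Next gap: 20 days. Nov 13 2021 + 20 days = Dec 3 2021.
Next gap: 23 days. Dec 3 2021 + 23 days = Dec 26 2021.
Next gap: 26 days. Dec 26 2021 + 26 days = Jan 21 2022.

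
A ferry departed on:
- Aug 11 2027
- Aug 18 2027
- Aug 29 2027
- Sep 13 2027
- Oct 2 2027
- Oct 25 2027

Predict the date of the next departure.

Nov 21 2027

Gaps: 7, 11, 15, 19, 23 days — each gap is 4 larger than the previous one.
Next gap: 27 days. Oct 25 2027 + 27 days = Nov 21 2027.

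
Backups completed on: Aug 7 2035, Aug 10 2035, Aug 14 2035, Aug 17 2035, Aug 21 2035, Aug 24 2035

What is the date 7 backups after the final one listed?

Sep 18 2035

The gap pattern 3, 4, 3, 4, 3 repeats every 2 events.
These are the Tuesdays and Fridays of each week.
The following Tuesday is Aug 28 2035.
The following Friday is Aug 31 2035.
Next Tuesday: Sep 4 2035.
Next Friday: Sep 7 2035.
The following Tuesday is Sep 11 2035.
The following Friday is Sep 14 2035.
Next Tuesday: Sep 18 2035.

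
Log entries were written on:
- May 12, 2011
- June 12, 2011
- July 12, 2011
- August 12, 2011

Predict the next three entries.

Gaps: 31, 30, 31 days — not constant. Every event is on the 12th of the month.
Pattern: the 12th of each month.
September 2011: September 12, 2011.
Next: October 2011 → October 12, 2011.
November 2011: November 12, 2011.

September 12, 2011; October 12, 2011; November 12, 2011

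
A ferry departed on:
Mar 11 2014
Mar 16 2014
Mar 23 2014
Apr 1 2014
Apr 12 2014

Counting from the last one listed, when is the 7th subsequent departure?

Aug 23 2014

Intervals are 5, 7, 9, 11 days — an arithmetic progression with common difference 2.
Next gap: 13 days. Apr 12 2014 + 13 days = Apr 25 2014.
Next gap: 15 days. Apr 25 2014 + 15 days = May 10 2014.
Next gap: 17 days. May 10 2014 + 17 days = May 27 2014.
Next gap: 19 days. May 27 2014 + 19 days = Jun 15 2014.
Next gap: 21 days. Jun 15 2014 + 21 days = Jul 6 2014.
Next gap: 23 days. Jul 6 2014 + 23 days = Jul 29 2014.
Next gap: 25 days. Jul 29 2014 + 25 days = Aug 23 2014.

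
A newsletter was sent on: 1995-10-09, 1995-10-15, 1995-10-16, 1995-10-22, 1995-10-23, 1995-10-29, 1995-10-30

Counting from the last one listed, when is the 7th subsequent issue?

1995-11-26

Every event lands on a Monday or Sunday (gaps cycle 6, 1, 6, 1, 6, 1).
So the schedule is: every Monday and Sunday.
Next Sunday: 1995-11-05.
The following Monday is 1995-11-06.
Next Sunday: 1995-11-12.
Next Monday: 1995-11-13.
Next Sunday: 1995-11-19.
The following Monday is 1995-11-20.
The following Sunday is 1995-11-26.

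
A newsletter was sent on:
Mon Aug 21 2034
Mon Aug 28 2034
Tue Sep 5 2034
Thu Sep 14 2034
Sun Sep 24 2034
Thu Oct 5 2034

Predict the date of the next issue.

Tue Oct 17 2034

Gaps: 7, 8, 9, 10, 11 days — each gap is 1 larger than the previous one.
Next gap: 12 days. Thu Oct 5 2034 + 12 days = Tue Oct 17 2034.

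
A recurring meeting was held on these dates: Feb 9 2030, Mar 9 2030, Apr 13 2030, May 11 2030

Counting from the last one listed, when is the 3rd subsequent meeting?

Aug 10 2030

Gaps: 28, 35, 28 days — a mix of 28 and 35. Every date is a Saturday.
Each is the 2nd Saturday of its month.
June 2030 — 2nd Saturday is Jun 8 2030.
July 2030 — 2nd Saturday is Jul 13 2030.
2nd Saturday of August 2030: Aug 10 2030.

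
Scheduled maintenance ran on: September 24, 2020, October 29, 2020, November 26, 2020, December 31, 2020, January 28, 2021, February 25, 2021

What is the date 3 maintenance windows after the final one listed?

Every date is a Thursday; gaps 35, 28, 35, 28, 28 days.
Each is the last Thursday of its month (at least one falls on the 29th or later, ruling out '4th Thursday').
Last Thursday of March 2021: March 25, 2021.
April 2021 ends with Thursday April 29, 2021.
May 2021 ends with Thursday May 27, 2021.

May 27, 2021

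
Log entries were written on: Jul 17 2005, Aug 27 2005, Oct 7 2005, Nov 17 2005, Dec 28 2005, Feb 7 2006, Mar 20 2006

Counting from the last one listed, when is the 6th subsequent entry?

Gaps between consecutive events: 41, 41, 41, 41, 41, 41 days — a constant 41-day interval.
Mar 20 2006 + 41 days = Apr 30 2006.
Apr 30 2006 + 41 days = Jun 10 2006.
Jun 10 2006 + 41 days = Jul 21 2006.
Jul 21 2006 + 41 days = Aug 31 2006.
Aug 31 2006 + 41 days = Oct 11 2006.
Oct 11 2006 + 41 days = Nov 21 2006.

Nov 21 2006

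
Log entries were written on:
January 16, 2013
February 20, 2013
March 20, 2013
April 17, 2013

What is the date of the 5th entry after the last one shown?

These are Wednesdays at 28- or 35-day spacing (35, 28, 28).
The pattern: 3rd Wednesday of the month.
3rd Wednesday of May 2013: May 15, 2013.
3rd Wednesday of June 2013: June 19, 2013.
July 2013 — 3rd Wednesday is July 17, 2013.
3rd Wednesday of August 2013: August 21, 2013.
3rd Wednesday of September 2013: September 18, 2013.

September 18, 2013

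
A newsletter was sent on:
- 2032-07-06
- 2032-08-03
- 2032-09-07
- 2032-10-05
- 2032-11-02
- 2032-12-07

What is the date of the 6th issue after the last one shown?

These are Tuesdays at 28- or 35-day spacing (28, 35, 28, 28, 35).
The pattern: 1st Tuesday of the month.
1st Tuesday of January 2033: 2033-01-04.
1st Tuesday of February 2033: 2033-02-01.
1st Tuesday of March 2033: 2033-03-01.
April 2033 — 1st Tuesday is 2033-04-05.
1st Tuesday of May 2033: 2033-05-03.
1st Tuesday of June 2033: 2033-06-07.

2033-06-07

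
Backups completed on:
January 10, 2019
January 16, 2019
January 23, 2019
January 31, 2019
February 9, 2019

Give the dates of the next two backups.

February 19, 2019; March 2, 2019

Intervals are 6, 7, 8, 9 days — an arithmetic progression with common difference 1.
Next gap: 10 days. February 9, 2019 + 10 days = February 19, 2019.
Next gap: 11 days. February 19, 2019 + 11 days = March 2, 2019.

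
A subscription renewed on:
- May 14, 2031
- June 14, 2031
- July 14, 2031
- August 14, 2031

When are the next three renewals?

September 14, 2031; October 14, 2031; November 14, 2031

Gaps: 31, 30, 31 days — not constant. Every event is on the 14th of the month.
Pattern: the 14th of each month.
September 2031: September 14, 2031.
Next: October 2031 → October 14, 2031.
November 2031: November 14, 2031.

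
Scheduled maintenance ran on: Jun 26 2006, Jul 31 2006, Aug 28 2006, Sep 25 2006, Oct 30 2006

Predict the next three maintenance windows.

Every date is a Monday; gaps 35, 28, 28, 35 days.
Each is the last Monday of its month (at least one falls on the 29th or later, ruling out '4th Monday').
November 2006 ends with Monday Nov 27 2006.
Last Monday of December 2006: Dec 25 2006.
Last Monday of January 2007: Jan 29 2007.

Nov 27 2006, Dec 25 2006, Jan 29 2007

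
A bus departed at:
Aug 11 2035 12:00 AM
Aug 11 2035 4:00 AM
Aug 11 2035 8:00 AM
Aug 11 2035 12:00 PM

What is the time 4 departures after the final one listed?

Spacing: 4, 4, 4 h — constant 4 h.
Aug 11 2035 12:00 PM + 4 h = Aug 11 2035 4:00 PM.
Aug 11 2035 4:00 PM + 4 h = Aug 11 2035 8:00 PM.
Aug 11 2035 8:00 PM + 4 h = Aug 12 2035 12:00 AM.
Aug 12 2035 12:00 AM + 4 h = Aug 12 2035 4:00 AM.

Aug 12 2035 4:00 AM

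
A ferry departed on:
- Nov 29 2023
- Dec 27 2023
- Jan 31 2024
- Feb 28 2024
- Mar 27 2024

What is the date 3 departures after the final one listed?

Every date is a Wednesday; gaps 28, 35, 28, 28 days.
Each is the last Wednesday of its month (at least one falls on the 29th or later, ruling out '4th Wednesday').
Last Wednesday of April 2024: Apr 24 2024.
Last Wednesday of May 2024: May 29 2024.
June 2024 ends with Wednesday Jun 26 2024.

Jun 26 2024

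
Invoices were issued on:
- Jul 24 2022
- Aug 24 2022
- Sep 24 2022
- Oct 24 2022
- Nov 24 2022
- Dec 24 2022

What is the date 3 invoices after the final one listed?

Gaps: 31, 31, 30, 31, 30 days — not constant. Every event is on the 24th of the month.
Pattern: the 24th of each month.
January 2023: Jan 24 2023.
February 2023: Feb 24 2023.
March 2023: Mar 24 2023.

Mar 24 2023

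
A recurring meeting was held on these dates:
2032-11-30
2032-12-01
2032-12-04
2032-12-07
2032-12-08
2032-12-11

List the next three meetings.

Gaps: 1, 3, 3, 1, 3 days — not constant, but cyclic with period 3.
The events fall on every Tuesday, Wednesday and Saturday.
Next Tuesday: 2032-12-14.
The following Wednesday is 2032-12-15.
Next Saturday: 2032-12-18.

2032-12-14, 2032-12-15, 2032-12-18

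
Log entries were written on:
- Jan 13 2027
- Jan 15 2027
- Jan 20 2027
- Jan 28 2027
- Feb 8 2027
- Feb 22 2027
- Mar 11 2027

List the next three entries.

Mar 31 2027, Apr 23 2027, May 19 2027

The spacing grows by 3 each time: 2, 5, 8, 11, 14, 17 days.
Next gap: 20 days. Mar 11 2027 + 20 days = Mar 31 2027.
Next gap: 23 days. Mar 31 2027 + 23 days = Apr 23 2027.
Next gap: 26 days. Apr 23 2027 + 26 days = May 19 2027.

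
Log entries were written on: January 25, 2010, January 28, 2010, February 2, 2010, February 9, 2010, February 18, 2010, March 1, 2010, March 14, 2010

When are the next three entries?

Intervals are 3, 5, 7, 9, 11, 13 days — an arithmetic progression with common difference 2.
Next gap: 15 days. March 14, 2010 + 15 days = March 29, 2010.
Next gap: 17 days. March 29, 2010 + 17 days = April 15, 2010.
Next gap: 19 days. April 15, 2010 + 19 days = May 4, 2010.

March 29, 2010; April 15, 2010; May 4, 2010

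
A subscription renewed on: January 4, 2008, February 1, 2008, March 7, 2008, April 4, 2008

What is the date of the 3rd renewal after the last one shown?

July 4, 2008

All dates are Fridays, 28, 35, 28 days apart.
Specifically, the 1st Friday of each month.
May 2008 — 1st Friday is May 2, 2008.
June 2008 — 1st Friday is June 6, 2008.
1st Friday of July 2008: July 4, 2008.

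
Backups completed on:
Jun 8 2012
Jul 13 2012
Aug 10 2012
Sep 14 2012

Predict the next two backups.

Gaps: 35, 28, 35 days — a mix of 28 and 35. Every date is a Friday.
Each is the 2nd Friday of its month.
2nd Friday of October 2012: Oct 12 2012.
2nd Friday of November 2012: Nov 9 2012.

Oct 12 2012, Nov 9 2012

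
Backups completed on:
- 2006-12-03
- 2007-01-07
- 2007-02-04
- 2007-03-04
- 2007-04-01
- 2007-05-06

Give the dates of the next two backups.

2007-06-03, 2007-07-01

All dates are Sundays, 35, 28, 28, 28, 35 days apart.
Specifically, the 1st Sunday of each month.
1st Sunday of June 2007: 2007-06-03.
1st Sunday of July 2007: 2007-07-01.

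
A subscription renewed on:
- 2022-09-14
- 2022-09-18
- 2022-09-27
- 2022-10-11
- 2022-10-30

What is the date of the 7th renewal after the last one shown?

2023-07-30

The spacing grows by 5 each time: 4, 9, 14, 19 days.
Next gap: 24 days. 2022-10-30 + 24 days = 2022-11-23.
Next gap: 29 days. 2022-11-23 + 29 days = 2022-12-22.
Next gap: 34 days. 2022-12-22 + 34 days = 2023-01-25.
Next gap: 39 days. 2023-01-25 + 39 days = 2023-03-05.
Next gap: 44 days. 2023-03-05 + 44 days = 2023-04-18.
Next gap: 49 days. 2023-04-18 + 49 days = 2023-06-06.
Next gap: 54 days. 2023-06-06 + 54 days = 2023-07-30.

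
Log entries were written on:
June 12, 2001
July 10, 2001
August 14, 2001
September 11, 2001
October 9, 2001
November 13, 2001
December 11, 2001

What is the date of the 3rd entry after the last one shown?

These are Tuesdays at 28- or 35-day spacing (28, 35, 28, 28, 35, 28).
The pattern: 2nd Tuesday of the month.
2nd Tuesday of January 2002: January 8, 2002.
February 2002 — 2nd Tuesday is February 12, 2002.
2nd Tuesday of March 2002: March 12, 2002.

March 12, 2002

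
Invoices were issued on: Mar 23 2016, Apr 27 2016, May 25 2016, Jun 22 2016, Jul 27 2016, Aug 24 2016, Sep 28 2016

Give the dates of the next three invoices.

These are Wednesdays at 28- or 35-day spacing (35, 28, 28, 35, 28, 35).
The pattern: 4th Wednesday of the month.
October 2016 — 4th Wednesday is Oct 26 2016.
November 2016 — 4th Wednesday is Nov 23 2016.
4th Wednesday of December 2016: Dec 28 2016.

Oct 26 2016, Nov 23 2016, Dec 28 2016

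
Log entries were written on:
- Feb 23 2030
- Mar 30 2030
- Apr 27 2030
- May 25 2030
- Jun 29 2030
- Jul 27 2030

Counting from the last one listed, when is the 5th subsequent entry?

These are Saturdays with 35, 28, 28, 35, 28-day gaps.
Each is the final Saturday of its month — Mar 30 2030 is past the 28th, so '4th Saturday' doesn't fit.
August 2030 ends with Saturday Aug 31 2030.
Last Saturday of September 2030: Sep 28 2030.
Last Saturday of October 2030: Oct 26 2030.
November 2030 ends with Saturday Nov 30 2030.
Last Saturday of December 2030: Dec 28 2030.

Dec 28 2030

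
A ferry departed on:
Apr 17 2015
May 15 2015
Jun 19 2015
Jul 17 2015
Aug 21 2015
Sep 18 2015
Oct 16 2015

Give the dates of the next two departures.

Nov 20 2015, Dec 18 2015

Gaps: 28, 35, 28, 35, 28, 28 days — a mix of 28 and 35. Every date is a Friday.
Each is the 3rd Friday of its month.
3rd Friday of November 2015: Nov 20 2015.
3rd Friday of December 2015: Dec 18 2015.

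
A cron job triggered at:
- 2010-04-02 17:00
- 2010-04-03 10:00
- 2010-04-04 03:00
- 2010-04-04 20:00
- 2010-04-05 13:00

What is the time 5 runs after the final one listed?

Gaps: 17, 17, 17, 17 hours — each event is 17 hours after the previous one.
2010-04-05 13:00 + 17 h = 2010-04-06 06:00.
2010-04-06 06:00 + 17 h = 2010-04-06 23:00.
2010-04-06 23:00 + 17 h = 2010-04-07 16:00.
2010-04-07 16:00 + 17 h = 2010-04-08 09:00.
2010-04-08 09:00 + 17 h = 2010-04-09 02:00.

2010-04-09 02:00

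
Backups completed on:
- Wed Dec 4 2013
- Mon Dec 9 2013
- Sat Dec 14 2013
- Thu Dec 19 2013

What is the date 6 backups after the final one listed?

The spacing is 5, 5, 5 days — always 5 days.
Thu Dec 19 2013 + 5 days = Tue Dec 24 2013.
Tue Dec 24 2013 + 5 days = Sun Dec 29 2013.
Sun Dec 29 2013 + 5 days = Fri Jan 3 2014.
Fri Jan 3 2014 + 5 days = Wed Jan 8 2014.
Wed Jan 8 2014 + 5 days = Mon Jan 13 2014.
Mon Jan 13 2014 + 5 days = Sat Jan 18 2014.

Sat Jan 18 2014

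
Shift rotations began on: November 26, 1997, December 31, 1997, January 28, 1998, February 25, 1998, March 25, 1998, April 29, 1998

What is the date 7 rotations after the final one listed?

November 25, 1998

These are Wednesdays with 35, 28, 28, 28, 35-day gaps.
Each is the final Wednesday of its month — December 31, 1997 is past the 28th, so '4th Wednesday' doesn't fit.
May 1998 ends with Wednesday May 27, 1998.
Last Wednesday of June 1998: June 24, 1998.
July 1998 ends with Wednesday July 29, 1998.
August 1998 ends with Wednesday August 26, 1998.
September 1998 ends with Wednesday September 30, 1998.
October 1998 ends with Wednesday October 28, 1998.
November 1998 ends with Wednesday November 25, 1998.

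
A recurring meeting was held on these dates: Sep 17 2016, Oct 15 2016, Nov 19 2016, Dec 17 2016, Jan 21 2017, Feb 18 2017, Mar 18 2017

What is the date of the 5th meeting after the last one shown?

All dates are Saturdays, 28, 35, 28, 35, 28, 28 days apart.
Specifically, the 3rd Saturday of each month.
April 2017 — 3rd Saturday is Apr 15 2017.
3rd Saturday of May 2017: May 20 2017.
3rd Saturday of June 2017: Jun 17 2017.
July 2017 — 3rd Saturday is Jul 15 2017.
3rd Saturday of August 2017: Aug 19 2017.

Aug 19 2017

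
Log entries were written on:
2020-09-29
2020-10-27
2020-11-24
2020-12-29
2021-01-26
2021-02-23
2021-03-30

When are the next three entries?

2021-04-27, 2021-05-25, 2021-06-29

These are Tuesdays with 28, 28, 35, 28, 28, 35-day gaps.
Each is the final Tuesday of its month — 2020-09-29 is past the 28th, so '4th Tuesday' doesn't fit.
April 2021 ends with Tuesday 2021-04-27.
Last Tuesday of May 2021: 2021-05-25.
June 2021 ends with Tuesday 2021-06-29.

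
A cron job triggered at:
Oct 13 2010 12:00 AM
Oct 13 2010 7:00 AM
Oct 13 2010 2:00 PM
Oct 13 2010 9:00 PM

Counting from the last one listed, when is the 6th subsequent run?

The interval is a steady 7 hours (7, 7, 7).
Oct 13 2010 9:00 PM + 7 h = Oct 14 2010 4:00 AM.
Oct 14 2010 4:00 AM + 7 h = Oct 14 2010 11:00 AM.
Oct 14 2010 11:00 AM + 7 h = Oct 14 2010 6:00 PM.
Oct 14 2010 6:00 PM + 7 h = Oct 15 2010 1:00 AM.
Oct 15 2010 1:00 AM + 7 h = Oct 15 2010 8:00 AM.
Oct 15 2010 8:00 AM + 7 h = Oct 15 2010 3:00 PM.

Oct 15 2010 3:00 PM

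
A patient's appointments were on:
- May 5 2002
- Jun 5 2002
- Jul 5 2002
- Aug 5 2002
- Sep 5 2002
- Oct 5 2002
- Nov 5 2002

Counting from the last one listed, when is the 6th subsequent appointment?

May 5 2003

The day-of-month is always 5 (31, 30, 31, 31, 30, 31 days between events).
So this recurs on the 5th of each month.
December 2002: Dec 5 2002.
January 2003: Jan 5 2003.
Next: February 2003 → Feb 5 2003.
Next: March 2003 → Mar 5 2003.
Next: April 2003 → Apr 5 2003.
Next: May 2003 → May 5 2003.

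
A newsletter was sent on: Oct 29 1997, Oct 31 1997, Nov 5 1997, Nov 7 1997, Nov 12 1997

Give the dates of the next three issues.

Nov 14 1997, Nov 19 1997, Nov 21 1997

The gap pattern 2, 5, 2, 5 repeats every 2 events.
These are the Wednesdays and Fridays of each week.
The following Friday is Nov 14 1997.
Next Wednesday: Nov 19 1997.
Next Friday: Nov 21 1997.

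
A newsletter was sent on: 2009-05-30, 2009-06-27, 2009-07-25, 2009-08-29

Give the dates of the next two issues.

2009-09-26, 2009-10-31

All Saturdays; the gaps (28, 28, 35) vary with month length.
This is the last Saturday of each month.
September 2009 ends with Saturday 2009-09-26.
Last Saturday of October 2009: 2009-10-31.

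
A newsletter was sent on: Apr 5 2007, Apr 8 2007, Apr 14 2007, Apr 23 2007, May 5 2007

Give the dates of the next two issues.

May 20 2007, Jun 7 2007

Gaps: 3, 6, 9, 12 days — each gap is 3 larger than the previous one.
Next gap: 15 days. May 5 2007 + 15 days = May 20 2007.
Next gap: 18 days. May 20 2007 + 18 days = Jun 7 2007.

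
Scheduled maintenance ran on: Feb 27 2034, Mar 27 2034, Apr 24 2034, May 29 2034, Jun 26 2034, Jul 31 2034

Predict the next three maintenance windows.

These are Mondays with 28, 28, 35, 28, 35-day gaps.
Each is the final Monday of its month — May 29 2034 is past the 28th, so '4th Monday' doesn't fit.
August 2034 ends with Monday Aug 28 2034.
September 2034 ends with Monday Sep 25 2034.
Last Monday of October 2034: Oct 30 2034.

Aug 28 2034, Sep 25 2034, Oct 30 2034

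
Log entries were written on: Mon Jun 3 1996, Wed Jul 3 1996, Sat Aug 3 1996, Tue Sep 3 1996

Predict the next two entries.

Thu Oct 3 1996, Sun Nov 3 1996

Gaps: 30, 31, 31 days — not constant. Every event is on the 3rd of the month.
Pattern: the 3rd of each month.
Next: October 1996 → Thu Oct 3 1996.
November 1996: Sun Nov 3 1996.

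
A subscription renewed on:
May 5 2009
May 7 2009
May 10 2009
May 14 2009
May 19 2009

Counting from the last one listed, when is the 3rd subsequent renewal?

The spacing grows by 1 each time: 2, 3, 4, 5 days.
Next gap: 6 days. May 19 2009 + 6 days = May 25 2009.
Next gap: 7 days. May 25 2009 + 7 days = Jun 1 2009.
Next gap: 8 days. Jun 1 2009 + 8 days = Jun 9 2009.

Jun 9 2009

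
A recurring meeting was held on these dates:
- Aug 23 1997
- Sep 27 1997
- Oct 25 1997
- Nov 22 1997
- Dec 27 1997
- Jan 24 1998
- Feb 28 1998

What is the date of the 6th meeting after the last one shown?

Aug 22 1998

These are Saturdays at 28- or 35-day spacing (35, 28, 28, 35, 28, 35).
The pattern: 4th Saturday of the month.
4th Saturday of March 1998: Mar 28 1998.
4th Saturday of April 1998: Apr 25 1998.
May 1998 — 4th Saturday is May 23 1998.
June 1998 — 4th Saturday is Jun 27 1998.
4th Saturday of July 1998: Jul 25 1998.
4th Saturday of August 1998: Aug 22 1998.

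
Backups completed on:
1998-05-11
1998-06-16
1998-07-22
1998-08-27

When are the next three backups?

The spacing is 36, 36, 36 days — always 36 days.
1998-08-27 + 36 days = 1998-10-02.
1998-10-02 + 36 days = 1998-11-07.
1998-11-07 + 36 days = 1998-12-13.

1998-10-02, 1998-11-07, 1998-12-13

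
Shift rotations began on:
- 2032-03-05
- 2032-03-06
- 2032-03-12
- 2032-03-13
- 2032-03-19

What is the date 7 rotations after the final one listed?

The gap pattern 1, 6, 1, 6 repeats every 2 events.
These are the Fridays and Saturdays of each week.
Next Saturday: 2032-03-20.
Next Friday: 2032-03-26.
The following Saturday is 2032-03-27.
The following Friday is 2032-04-02.
The following Saturday is 2032-04-03.
Next Friday: 2032-04-09.
The following Saturday is 2032-04-10.

2032-04-10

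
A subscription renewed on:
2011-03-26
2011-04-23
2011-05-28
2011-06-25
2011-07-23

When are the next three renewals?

2011-08-27, 2011-09-24, 2011-10-22

These are Saturdays at 28- or 35-day spacing (28, 35, 28, 28).
The pattern: 4th Saturday of the month.
4th Saturday of August 2011: 2011-08-27.
4th Saturday of September 2011: 2011-09-24.
4th Saturday of October 2011: 2011-10-22.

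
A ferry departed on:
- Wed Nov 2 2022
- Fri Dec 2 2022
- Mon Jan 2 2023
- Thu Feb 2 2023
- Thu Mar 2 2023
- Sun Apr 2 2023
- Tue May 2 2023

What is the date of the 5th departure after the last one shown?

Mon Oct 2 2023

Gaps: 30, 31, 31, 28, 31, 30 days — not constant. Every event is on the 2nd of the month.
Pattern: the 2nd of each month.
Next: June 2023 → Fri Jun 2 2023.
July 2023: Sun Jul 2 2023.
Next: August 2023 → Wed Aug 2 2023.
Next: September 2023 → Sat Sep 2 2023.
October 2023: Mon Oct 2 2023.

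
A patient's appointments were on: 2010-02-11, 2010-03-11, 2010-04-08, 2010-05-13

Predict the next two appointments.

Gaps: 28, 28, 35 days — a mix of 28 and 35. Every date is a Thursday.
Each is the 2nd Thursday of its month.
June 2010 — 2nd Thursday is 2010-06-10.
July 2010 — 2nd Thursday is 2010-07-08.

2010-06-10, 2010-07-08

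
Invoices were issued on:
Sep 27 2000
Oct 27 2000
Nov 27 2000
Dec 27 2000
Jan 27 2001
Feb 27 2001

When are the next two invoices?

Each date is the 27th; the gaps (30, 31, 30, 31, 31) track the month lengths.
The rule is the 27th of each month.
Next: March 2001 → Mar 27 2001.
Next: April 2001 → Apr 27 2001.

Mar 27 2001, Apr 27 2001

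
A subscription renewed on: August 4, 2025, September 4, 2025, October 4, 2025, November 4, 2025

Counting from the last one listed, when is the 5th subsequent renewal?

April 4, 2026

Each date is the 4th; the gaps (31, 30, 31) track the month lengths.
The rule is the 4th of each month.
December 2025: December 4, 2025.
Next: January 2026 → January 4, 2026.
February 2026: February 4, 2026.
March 2026: March 4, 2026.
Next: April 2026 → April 4, 2026.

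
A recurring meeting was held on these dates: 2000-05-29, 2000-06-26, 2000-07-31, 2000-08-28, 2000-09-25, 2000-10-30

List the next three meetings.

These are Mondays with 28, 35, 28, 28, 35-day gaps.
Each is the final Monday of its month — 2000-05-29 is past the 28th, so '4th Monday' doesn't fit.
November 2000 ends with Monday 2000-11-27.
December 2000 ends with Monday 2000-12-25.
January 2001 ends with Monday 2001-01-29.

2000-11-27, 2000-12-25, 2001-01-29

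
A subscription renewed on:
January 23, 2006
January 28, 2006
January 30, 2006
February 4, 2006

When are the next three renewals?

February 6, 2006; February 11, 2006; February 13, 2006

Every event lands on a Monday or Saturday (gaps cycle 5, 2, 5).
So the schedule is: every Monday and Saturday.
Next Monday: February 6, 2006.
The following Saturday is February 11, 2006.
The following Monday is February 13, 2006.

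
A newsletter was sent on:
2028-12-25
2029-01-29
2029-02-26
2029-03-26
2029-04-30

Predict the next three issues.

2029-05-28, 2029-06-25, 2029-07-30

Every date is a Monday; gaps 35, 28, 28, 35 days.
Each is the last Monday of its month (at least one falls on the 29th or later, ruling out '4th Monday').
May 2029 ends with Monday 2029-05-28.
Last Monday of June 2029: 2029-06-25.
July 2029 ends with Monday 2029-07-30.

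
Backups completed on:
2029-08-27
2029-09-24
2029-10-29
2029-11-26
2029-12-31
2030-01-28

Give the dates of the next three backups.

2030-02-25, 2030-03-25, 2030-04-29

Every date is a Monday; gaps 28, 35, 28, 35, 28 days.
Each is the last Monday of its month (at least one falls on the 29th or later, ruling out '4th Monday').
February 2030 ends with Monday 2030-02-25.
March 2030 ends with Monday 2030-03-25.
April 2030 ends with Monday 2030-04-29.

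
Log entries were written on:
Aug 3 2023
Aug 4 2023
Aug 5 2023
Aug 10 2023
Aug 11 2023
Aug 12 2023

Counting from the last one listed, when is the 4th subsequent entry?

The gap pattern 1, 1, 5, 1, 1 repeats every 3 events.
These are the Thursdays, Fridays and Saturdays of each week.
The following Thursday is Aug 17 2023.
The following Friday is Aug 18 2023.
Next Saturday: Aug 19 2023.
Next Thursday: Aug 24 2023.

Aug 24 2023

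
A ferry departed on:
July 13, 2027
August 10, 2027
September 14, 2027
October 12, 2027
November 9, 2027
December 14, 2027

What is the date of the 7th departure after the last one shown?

July 11, 2028

Gaps: 28, 35, 28, 28, 35 days — a mix of 28 and 35. Every date is a Tuesday.
Each is the 2nd Tuesday of its month.
2nd Tuesday of January 2028: January 11, 2028.
2nd Tuesday of February 2028: February 8, 2028.
2nd Tuesday of March 2028: March 14, 2028.
April 2028 — 2nd Tuesday is April 11, 2028.
May 2028 — 2nd Tuesday is May 9, 2028.
June 2028 — 2nd Tuesday is June 13, 2028.
2nd Tuesday of July 2028: July 11, 2028.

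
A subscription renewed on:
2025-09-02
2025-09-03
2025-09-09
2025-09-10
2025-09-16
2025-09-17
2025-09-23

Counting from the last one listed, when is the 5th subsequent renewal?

2025-10-08

Every event lands on a Tuesday or Wednesday (gaps cycle 1, 6, 1, 6, 1, 6).
So the schedule is: every Tuesday and Wednesday.
Next Wednesday: 2025-09-24.
Next Tuesday: 2025-09-30.
The following Wednesday is 2025-10-01.
Next Tuesday: 2025-10-07.
The following Wednesday is 2025-10-08.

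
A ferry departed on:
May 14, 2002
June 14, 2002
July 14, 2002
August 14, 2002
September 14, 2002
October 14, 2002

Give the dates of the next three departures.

November 14, 2002; December 14, 2002; January 14, 2003

Each date is the 14th; the gaps (31, 30, 31, 31, 30) track the month lengths.
The rule is the 14th of each month.
Next: November 2002 → November 14, 2002.
December 2002: December 14, 2002.
Next: January 2003 → January 14, 2003.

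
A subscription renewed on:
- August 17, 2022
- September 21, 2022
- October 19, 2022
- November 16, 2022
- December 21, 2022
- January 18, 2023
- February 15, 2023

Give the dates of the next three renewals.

These are Wednesdays at 28- or 35-day spacing (35, 28, 28, 35, 28, 28).
The pattern: 3rd Wednesday of the month.
March 2023 — 3rd Wednesday is March 15, 2023.
3rd Wednesday of April 2023: April 19, 2023.
May 2023 — 3rd Wednesday is May 17, 2023.

March 15, 2023; April 19, 2023; May 17, 2023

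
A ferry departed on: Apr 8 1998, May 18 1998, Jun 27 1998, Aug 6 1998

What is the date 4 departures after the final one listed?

Jan 13 1999

Every event comes 40 days after the last (40, 40, 40).
Aug 6 1998 + 40 days = Sep 15 1998.
Sep 15 1998 + 40 days = Oct 25 1998.
Oct 25 1998 + 40 days = Dec 4 1998.
Dec 4 1998 + 40 days = Jan 13 1999.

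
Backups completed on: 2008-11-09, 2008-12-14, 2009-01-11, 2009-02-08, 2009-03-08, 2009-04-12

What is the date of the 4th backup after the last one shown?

Gaps: 35, 28, 28, 28, 35 days — a mix of 28 and 35. Every date is a Sunday.
Each is the 2nd Sunday of its month.
May 2009 — 2nd Sunday is 2009-05-10.
2nd Sunday of June 2009: 2009-06-14.
2nd Sunday of July 2009: 2009-07-12.
August 2009 — 2nd Sunday is 2009-08-09.

2009-08-09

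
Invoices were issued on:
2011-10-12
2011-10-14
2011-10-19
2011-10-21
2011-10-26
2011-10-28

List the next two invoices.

Every event lands on a Wednesday or Friday (gaps cycle 2, 5, 2, 5, 2).
So the schedule is: every Wednesday and Friday.
Next Wednesday: 2011-11-02.
Next Friday: 2011-11-04.

2011-11-02, 2011-11-04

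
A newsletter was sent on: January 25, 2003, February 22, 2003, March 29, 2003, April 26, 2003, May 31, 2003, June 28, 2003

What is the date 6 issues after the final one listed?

December 27, 2003

Every date is a Saturday; gaps 28, 35, 28, 35, 28 days.
Each is the last Saturday of its month (at least one falls on the 29th or later, ruling out '4th Saturday').
July 2003 ends with Saturday July 26, 2003.
August 2003 ends with Saturday August 30, 2003.
Last Saturday of September 2003: September 27, 2003.
October 2003 ends with Saturday October 25, 2003.
Last Saturday of November 2003: November 29, 2003.
December 2003 ends with Saturday December 27, 2003.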